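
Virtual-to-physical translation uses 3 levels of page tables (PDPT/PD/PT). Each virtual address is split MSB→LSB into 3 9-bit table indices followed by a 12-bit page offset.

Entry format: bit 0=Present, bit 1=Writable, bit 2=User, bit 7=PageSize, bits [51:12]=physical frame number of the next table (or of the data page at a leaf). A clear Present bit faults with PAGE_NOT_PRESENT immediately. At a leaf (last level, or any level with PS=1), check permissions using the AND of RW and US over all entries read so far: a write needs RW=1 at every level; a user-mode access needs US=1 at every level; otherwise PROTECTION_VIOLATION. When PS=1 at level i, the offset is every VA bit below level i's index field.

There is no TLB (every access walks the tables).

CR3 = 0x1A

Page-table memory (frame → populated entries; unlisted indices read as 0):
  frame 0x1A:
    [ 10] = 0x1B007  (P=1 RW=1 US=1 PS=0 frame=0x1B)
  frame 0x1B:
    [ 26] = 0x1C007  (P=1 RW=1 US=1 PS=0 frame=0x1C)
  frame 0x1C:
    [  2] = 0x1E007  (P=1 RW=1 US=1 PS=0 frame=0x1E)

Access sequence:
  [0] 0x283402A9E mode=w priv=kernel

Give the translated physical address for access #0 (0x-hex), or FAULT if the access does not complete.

Trace:
#0 VA=0x283402A9E (w,kernel):
  L0: frame=0x1A idx=10 entry=0x1B007 [P=1 RW=1 US=1 PS=0]
  L1: frame=0x1B idx=26 entry=0x1C007 [P=1 RW=1 US=1 PS=0]
  L2: frame=0x1C idx=2 entry=0x1E007 [P=1 RW=1 US=1 PS=0]
  → PA=0x1EA9E  (3 entries read)

Access #0 PA: 0x1EA9E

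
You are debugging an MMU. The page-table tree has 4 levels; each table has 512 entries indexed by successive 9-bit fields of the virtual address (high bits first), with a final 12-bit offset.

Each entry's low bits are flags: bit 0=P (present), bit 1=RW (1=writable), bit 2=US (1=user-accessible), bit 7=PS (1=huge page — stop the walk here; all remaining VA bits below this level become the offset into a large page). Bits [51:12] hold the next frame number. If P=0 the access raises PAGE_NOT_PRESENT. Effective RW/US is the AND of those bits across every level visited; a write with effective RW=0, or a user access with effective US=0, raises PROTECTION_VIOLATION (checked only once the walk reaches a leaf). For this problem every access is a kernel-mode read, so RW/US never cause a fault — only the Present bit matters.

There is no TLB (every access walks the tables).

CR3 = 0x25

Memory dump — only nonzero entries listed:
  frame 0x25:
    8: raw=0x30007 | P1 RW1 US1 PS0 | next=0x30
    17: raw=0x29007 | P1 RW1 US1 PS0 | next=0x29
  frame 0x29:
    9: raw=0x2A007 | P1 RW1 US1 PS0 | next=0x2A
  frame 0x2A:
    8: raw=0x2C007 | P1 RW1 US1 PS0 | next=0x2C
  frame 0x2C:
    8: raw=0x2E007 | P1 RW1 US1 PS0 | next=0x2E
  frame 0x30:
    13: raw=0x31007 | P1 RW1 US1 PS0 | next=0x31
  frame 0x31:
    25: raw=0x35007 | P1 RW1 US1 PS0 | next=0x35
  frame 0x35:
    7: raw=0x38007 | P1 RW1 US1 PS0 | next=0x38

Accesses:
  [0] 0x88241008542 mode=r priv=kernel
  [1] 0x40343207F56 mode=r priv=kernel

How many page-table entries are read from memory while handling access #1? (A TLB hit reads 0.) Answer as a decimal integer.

Per-access translation:
#0 VA=0x88241008542 (r,kernel):
  L0: frame=0x25 idx=17 entry=0x29007 [P=1 RW=1 US=1 PS=0]
  L1: frame=0x29 idx=9 entry=0x2A007 [P=1 RW=1 US=1 PS=0]
  L2: frame=0x2A idx=8 entry=0x2C007 [P=1 RW=1 US=1 PS=0]
  L3: frame=0x2C idx=8 entry=0x2E007 [P=1 RW=1 US=1 PS=0]
  ✓ 0x2E542  — 4 lookups
#1 VA=0x40343207F56 (r,kernel):
  L0: frame=0x25 idx=8 entry=0x30007 [P=1 RW=1 US=1 PS=0]
  L1: frame=0x30 idx=13 entry=0x31007 [P=1 RW=1 US=1 PS=0]
  L2: frame=0x31 idx=25 entry=0x35007 [P=1 RW=1 US=1 PS=0]
  L3: frame=0x35 idx=7 entry=0x38007 [P=1 RW=1 US=1 PS=0]
  ✓ 0x38F56  — 4 lookups

Entries read for #1: 4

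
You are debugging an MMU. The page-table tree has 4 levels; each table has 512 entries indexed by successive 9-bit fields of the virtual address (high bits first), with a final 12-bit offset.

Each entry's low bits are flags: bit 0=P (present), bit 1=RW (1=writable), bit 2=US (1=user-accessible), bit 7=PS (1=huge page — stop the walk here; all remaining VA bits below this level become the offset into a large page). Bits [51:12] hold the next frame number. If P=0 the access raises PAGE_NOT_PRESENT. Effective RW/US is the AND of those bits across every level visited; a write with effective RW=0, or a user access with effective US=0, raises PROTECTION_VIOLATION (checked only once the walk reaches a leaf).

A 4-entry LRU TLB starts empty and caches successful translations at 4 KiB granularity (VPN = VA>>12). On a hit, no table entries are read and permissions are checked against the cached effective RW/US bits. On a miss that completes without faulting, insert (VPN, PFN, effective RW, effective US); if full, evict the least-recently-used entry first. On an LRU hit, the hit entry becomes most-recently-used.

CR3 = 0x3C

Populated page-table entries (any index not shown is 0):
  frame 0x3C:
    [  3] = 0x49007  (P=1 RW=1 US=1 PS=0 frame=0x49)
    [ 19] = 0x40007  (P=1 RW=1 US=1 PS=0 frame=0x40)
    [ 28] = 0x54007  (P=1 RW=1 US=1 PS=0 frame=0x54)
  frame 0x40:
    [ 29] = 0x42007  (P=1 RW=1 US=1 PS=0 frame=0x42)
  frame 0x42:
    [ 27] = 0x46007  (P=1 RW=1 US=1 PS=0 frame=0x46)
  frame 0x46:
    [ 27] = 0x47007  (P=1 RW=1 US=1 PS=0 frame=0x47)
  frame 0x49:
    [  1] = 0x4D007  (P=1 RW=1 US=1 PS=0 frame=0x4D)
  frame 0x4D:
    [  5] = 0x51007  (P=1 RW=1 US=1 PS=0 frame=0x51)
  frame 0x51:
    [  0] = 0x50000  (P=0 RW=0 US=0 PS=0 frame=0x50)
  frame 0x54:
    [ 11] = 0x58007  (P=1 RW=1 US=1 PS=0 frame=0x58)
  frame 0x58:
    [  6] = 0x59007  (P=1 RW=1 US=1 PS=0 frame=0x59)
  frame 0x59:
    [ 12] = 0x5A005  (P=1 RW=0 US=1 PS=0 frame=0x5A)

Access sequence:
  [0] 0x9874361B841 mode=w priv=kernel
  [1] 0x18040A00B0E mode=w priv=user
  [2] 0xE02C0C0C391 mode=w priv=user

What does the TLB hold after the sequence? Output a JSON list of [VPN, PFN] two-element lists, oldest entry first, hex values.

Trace:
#0 VA=0x9874361B841 (w,kernel):
  L0 @0x3C[19] → 0x40007  P=1,RW=1,US=1,PS=0
  L1 @0x40[29] → 0x42007  P=1,RW=1,US=1,PS=0
  L2 @0x42[27] → 0x46007  P=1,RW=1,US=1,PS=0
  L3 @0x46[27] → 0x47007  P=1,RW=1,US=1,PS=0
  ⇒ phys 0x47841  [4 reads]
#1 VA=0x18040A00B0E (w,user):
  L0 @0x3C[3] → 0x49007  P=1,RW=1,US=1,PS=0
  L1 @0x49[1] → 0x4D007  P=1,RW=1,US=1,PS=0
  L2 @0x4D[5] → 0x51007  P=1,RW=1,US=1,PS=0
  L3 @0x51[0] → 0x50000  P=0,RW=0,US=0,PS=0
  ✗ PAGE_NOT_PRESENT  [4 reads]
#2 VA=0xE02C0C0C391 (w,user):
  L0 @0x3C[28] → 0x54007  P=1,RW=1,US=1,PS=0
  L1 @0x54[11] → 0x58007  P=1,RW=1,US=1,PS=0
  L2 @0x58[6] → 0x59007  P=1,RW=1,US=1,PS=0
  L3 @0x59[12] → 0x5A005  P=1,RW=0,US=1,PS=0
  ✗ PROTECTION_VIOLATION  [4 reads]

TLB: [["0x9874361B", "0x47"]]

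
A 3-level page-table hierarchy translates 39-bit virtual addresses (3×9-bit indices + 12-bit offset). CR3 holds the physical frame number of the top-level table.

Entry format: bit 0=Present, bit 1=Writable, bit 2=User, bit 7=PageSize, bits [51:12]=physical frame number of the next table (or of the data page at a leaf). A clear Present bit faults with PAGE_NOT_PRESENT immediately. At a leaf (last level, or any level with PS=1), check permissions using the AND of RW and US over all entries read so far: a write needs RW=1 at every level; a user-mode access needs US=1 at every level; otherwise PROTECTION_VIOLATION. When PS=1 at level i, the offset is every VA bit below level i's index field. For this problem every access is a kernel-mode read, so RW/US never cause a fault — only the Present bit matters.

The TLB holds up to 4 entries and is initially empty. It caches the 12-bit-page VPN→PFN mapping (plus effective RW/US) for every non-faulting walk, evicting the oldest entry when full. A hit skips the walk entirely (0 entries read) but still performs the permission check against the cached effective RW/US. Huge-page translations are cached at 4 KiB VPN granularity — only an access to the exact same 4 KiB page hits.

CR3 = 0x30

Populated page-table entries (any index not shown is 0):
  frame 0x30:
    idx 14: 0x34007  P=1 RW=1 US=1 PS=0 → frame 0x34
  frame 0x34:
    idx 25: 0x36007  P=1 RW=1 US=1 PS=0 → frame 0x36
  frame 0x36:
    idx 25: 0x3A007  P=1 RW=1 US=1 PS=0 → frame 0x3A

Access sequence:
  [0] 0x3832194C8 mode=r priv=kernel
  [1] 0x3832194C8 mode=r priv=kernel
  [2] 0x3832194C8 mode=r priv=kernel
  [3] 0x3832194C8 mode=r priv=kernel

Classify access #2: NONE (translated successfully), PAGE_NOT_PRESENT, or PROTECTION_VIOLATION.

Walk each access:
#0 VA=0x3832194C8 (r,kernel):
  L0: frame=0x30 idx=14 entry=0x34007 [P=1 RW=1 US=1 PS=0]
  L1: frame=0x34 idx=25 entry=0x36007 [P=1 RW=1 US=1 PS=0]
  L2: frame=0x36 idx=25 entry=0x3A007 [P=1 RW=1 US=1 PS=0]
  ⇒ phys 0x3A4C8  [3 reads]
#1 VA=0x3832194C8 (r,kernel):
  TLB hit vpn=0x383219 → PA=0x3A4C8
#2 VA=0x3832194C8 (r,kernel):
  TLB hit vpn=0x383219 → PA=0x3A4C8
#3 VA=0x3832194C8 (r,kernel):
  TLB hit vpn=0x383219 → PA=0x3A4C8

Access #2 fault: NONE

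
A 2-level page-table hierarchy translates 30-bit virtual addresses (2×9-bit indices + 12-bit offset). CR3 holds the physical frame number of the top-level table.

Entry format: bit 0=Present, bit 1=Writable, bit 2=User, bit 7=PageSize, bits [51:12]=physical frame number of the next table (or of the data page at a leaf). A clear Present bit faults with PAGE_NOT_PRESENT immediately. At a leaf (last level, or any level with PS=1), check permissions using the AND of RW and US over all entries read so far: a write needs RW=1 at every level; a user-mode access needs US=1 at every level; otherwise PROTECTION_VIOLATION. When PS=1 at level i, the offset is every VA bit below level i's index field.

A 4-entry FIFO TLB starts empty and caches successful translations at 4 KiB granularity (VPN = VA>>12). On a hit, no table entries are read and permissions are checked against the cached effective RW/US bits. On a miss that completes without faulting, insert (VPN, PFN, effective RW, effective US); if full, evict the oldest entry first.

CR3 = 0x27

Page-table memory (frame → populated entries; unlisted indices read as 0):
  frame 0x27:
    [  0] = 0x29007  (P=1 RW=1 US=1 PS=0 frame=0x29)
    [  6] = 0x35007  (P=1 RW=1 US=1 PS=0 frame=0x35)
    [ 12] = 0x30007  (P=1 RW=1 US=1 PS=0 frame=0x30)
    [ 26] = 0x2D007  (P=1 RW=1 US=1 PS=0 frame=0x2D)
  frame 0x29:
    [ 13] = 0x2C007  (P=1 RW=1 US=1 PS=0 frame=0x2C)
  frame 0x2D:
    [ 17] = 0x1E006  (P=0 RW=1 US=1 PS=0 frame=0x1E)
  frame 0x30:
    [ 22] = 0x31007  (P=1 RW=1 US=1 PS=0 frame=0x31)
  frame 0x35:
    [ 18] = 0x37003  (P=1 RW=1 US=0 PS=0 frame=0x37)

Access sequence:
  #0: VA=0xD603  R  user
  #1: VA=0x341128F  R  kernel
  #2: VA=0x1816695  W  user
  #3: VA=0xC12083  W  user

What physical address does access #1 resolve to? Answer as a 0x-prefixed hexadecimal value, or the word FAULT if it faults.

Walk each access:
#0 VA=0xD603 (r,user):
  lvl0: tbl 0x27, slot 0 ⇒ 0x29007 (P1/RW1/US1/PS0)
  lvl1: tbl 0x29, slot 13 ⇒ 0x2C007 (P1/RW1/US1/PS0)
  → PA=0x2C603  (2 entries read)
#1 VA=0x341128F (r,kernel):
  lvl0: tbl 0x27, slot 26 ⇒ 0x2D007 (P1/RW1/US1/PS0)
  lvl1: tbl 0x2D, slot 17 ⇒ 0x1E006 (P0/RW1/US1/PS0)
  → PAGE_NOT_PRESENT  (2 entries read)
#2 VA=0x1816695 (w,user):
  lvl0: tbl 0x27, slot 12 ⇒ 0x30007 (P1/RW1/US1/PS0)
  lvl1: tbl 0x30, slot 22 ⇒ 0x31007 (P1/RW1/US1/PS0)
  → PA=0x31695  (2 entries read)
#3 VA=0xC12083 (w,user):
  lvl0: tbl 0x27, slot 6 ⇒ 0x35007 (P1/RW1/US1/PS0)
  lvl1: tbl 0x35, slot 18 ⇒ 0x37003 (P1/RW1/US0/PS0)
  → PROTECTION_VIOLATION  (2 entries read)

Access #1 PA: FAULT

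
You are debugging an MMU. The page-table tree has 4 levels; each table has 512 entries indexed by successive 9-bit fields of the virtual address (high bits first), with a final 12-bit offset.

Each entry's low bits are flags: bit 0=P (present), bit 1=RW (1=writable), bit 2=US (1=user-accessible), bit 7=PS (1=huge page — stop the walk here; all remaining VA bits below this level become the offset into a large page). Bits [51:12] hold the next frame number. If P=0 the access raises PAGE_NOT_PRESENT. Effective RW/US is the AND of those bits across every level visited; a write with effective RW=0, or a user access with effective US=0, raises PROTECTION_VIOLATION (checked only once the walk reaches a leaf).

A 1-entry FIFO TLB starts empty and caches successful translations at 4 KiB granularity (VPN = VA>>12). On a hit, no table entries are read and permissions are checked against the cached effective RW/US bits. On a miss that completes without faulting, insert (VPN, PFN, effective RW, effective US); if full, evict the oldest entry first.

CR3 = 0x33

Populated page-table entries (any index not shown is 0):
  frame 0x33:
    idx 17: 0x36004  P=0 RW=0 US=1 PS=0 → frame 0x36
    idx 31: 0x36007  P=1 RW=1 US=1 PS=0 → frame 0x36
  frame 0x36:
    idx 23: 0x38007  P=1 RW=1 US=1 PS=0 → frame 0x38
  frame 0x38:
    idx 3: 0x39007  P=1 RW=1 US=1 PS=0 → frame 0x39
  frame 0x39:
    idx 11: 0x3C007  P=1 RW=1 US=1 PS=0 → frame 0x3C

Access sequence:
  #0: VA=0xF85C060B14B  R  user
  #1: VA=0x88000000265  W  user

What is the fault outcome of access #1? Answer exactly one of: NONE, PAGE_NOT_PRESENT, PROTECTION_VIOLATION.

Trace:
#0 VA=0xF85C060B14B (r,user):
  L0: frame=0x33 idx=31 entry=0x36007 [P=1 RW=1 US=1 PS=0]
  L1: frame=0x36 idx=23 entry=0x38007 [P=1 RW=1 US=1 PS=0]
  L2: frame=0x38 idx=3 entry=0x39007 [P=1 RW=1 US=1 PS=0]
  L3: frame=0x39 idx=11 entry=0x3C007 [P=1 RW=1 US=1 PS=0]
  ✓ 0x3C14B  — 4 lookups
#1 VA=0x88000000265 (w,user):
  L0: frame=0x33 idx=17 entry=0x36004 [P=0 RW=0 US=1 PS=0]
  ⇒ fault: PAGE_NOT_PRESENT  — 1 lookups

Access #1 fault: PAGE_NOT_PRESENT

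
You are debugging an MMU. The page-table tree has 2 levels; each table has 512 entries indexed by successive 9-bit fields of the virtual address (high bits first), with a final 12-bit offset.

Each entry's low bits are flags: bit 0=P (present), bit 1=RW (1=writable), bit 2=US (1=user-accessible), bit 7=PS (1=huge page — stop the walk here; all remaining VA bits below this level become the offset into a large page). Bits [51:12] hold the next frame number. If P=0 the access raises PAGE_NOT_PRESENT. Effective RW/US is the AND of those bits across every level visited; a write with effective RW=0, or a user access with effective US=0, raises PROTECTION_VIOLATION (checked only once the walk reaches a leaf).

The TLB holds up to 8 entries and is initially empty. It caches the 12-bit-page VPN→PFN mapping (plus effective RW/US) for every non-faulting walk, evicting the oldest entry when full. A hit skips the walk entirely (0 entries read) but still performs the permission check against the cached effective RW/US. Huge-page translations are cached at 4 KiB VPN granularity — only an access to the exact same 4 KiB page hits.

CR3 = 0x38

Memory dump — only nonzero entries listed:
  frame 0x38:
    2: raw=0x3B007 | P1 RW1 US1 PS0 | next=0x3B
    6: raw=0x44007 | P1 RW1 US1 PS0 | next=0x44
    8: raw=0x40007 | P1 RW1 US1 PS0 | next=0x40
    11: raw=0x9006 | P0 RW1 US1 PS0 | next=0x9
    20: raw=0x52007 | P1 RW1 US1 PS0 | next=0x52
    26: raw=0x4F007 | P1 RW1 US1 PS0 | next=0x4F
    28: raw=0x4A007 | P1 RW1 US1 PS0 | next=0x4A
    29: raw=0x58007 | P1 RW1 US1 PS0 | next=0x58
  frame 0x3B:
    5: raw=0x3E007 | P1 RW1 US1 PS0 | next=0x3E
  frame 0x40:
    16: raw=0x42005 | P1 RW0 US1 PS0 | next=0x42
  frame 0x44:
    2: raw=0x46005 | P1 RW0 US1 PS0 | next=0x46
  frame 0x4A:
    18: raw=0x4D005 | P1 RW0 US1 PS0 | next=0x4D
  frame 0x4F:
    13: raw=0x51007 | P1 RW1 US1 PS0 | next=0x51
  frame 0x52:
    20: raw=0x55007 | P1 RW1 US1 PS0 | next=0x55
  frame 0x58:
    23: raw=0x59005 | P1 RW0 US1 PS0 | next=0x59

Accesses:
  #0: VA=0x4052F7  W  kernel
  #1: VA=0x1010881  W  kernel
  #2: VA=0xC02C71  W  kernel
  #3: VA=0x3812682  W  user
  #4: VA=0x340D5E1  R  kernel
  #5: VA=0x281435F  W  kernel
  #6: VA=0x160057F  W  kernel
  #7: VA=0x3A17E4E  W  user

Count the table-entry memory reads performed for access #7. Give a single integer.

Walk each access:
#0 VA=0x4052F7 (w,kernel):
  L0: frame=0x38 idx=2 entry=0x3B007 [P=1 RW=1 US=1 PS=0]
  L1: frame=0x3B idx=5 entry=0x3E007 [P=1 RW=1 US=1 PS=0]
  ⇒ phys 0x3E2F7  [2 reads]
#1 VA=0x1010881 (w,kernel):
  L0: frame=0x38 idx=8 entry=0x40007 [P=1 RW=1 US=1 PS=0]
  L1: frame=0x40 idx=16 entry=0x42005 [P=1 RW=0 US=1 PS=0]
  ⇒ fault: PROTECTION_VIOLATION  — 2 lookups
#2 VA=0xC02C71 (w,kernel):
  L0: frame=0x38 idx=6 entry=0x44007 [P=1 RW=1 US=1 PS=0]
  L1: frame=0x44 idx=2 entry=0x46005 [P=1 RW=0 US=1 PS=0]
  ⇒ fault: PROTECTION_VIOLATION  — 2 lookups
#3 VA=0x3812682 (w,user):
  L0: frame=0x38 idx=28 entry=0x4A007 [P=1 RW=1 US=1 PS=0]
  L1: frame=0x4A idx=18 entry=0x4D005 [P=1 RW=0 US=1 PS=0]
  ⇒ fault: PROTECTION_VIOLATION  — 2 lookups
#4 VA=0x340D5E1 (r,kernel):
  L0: frame=0x38 idx=26 entry=0x4F007 [P=1 RW=1 US=1 PS=0]
  L1: frame=0x4F idx=13 entry=0x51007 [P=1 RW=1 US=1 PS=0]
  ⇒ phys 0x515E1  [2 reads]
#5 VA=0x281435F (w,kernel):
  L0: frame=0x38 idx=20 entry=0x52007 [P=1 RW=1 US=1 PS=0]
  L1: frame=0x52 idx=20 entry=0x55007 [P=1 RW=1 US=1 PS=0]
  ⇒ phys 0x5535F  [2 reads]
#6 VA=0x160057F (w,kernel):
  L0: frame=0x38 idx=11 entry=0x9006 [P=0 RW=1 US=1 PS=0]
  ⇒ fault: PAGE_NOT_PRESENT  — 1 lookups
#7 VA=0x3A17E4E (w,user):
  L0: frame=0x38 idx=29 entry=0x58007 [P=1 RW=1 US=1 PS=0]
  L1: frame=0x58 idx=23 entry=0x59005 [P=1 RW=0 US=1 PS=0]
  ⇒ fault: PROTECTION_VIOLATION  — 2 lookups

Entries read for #7: 2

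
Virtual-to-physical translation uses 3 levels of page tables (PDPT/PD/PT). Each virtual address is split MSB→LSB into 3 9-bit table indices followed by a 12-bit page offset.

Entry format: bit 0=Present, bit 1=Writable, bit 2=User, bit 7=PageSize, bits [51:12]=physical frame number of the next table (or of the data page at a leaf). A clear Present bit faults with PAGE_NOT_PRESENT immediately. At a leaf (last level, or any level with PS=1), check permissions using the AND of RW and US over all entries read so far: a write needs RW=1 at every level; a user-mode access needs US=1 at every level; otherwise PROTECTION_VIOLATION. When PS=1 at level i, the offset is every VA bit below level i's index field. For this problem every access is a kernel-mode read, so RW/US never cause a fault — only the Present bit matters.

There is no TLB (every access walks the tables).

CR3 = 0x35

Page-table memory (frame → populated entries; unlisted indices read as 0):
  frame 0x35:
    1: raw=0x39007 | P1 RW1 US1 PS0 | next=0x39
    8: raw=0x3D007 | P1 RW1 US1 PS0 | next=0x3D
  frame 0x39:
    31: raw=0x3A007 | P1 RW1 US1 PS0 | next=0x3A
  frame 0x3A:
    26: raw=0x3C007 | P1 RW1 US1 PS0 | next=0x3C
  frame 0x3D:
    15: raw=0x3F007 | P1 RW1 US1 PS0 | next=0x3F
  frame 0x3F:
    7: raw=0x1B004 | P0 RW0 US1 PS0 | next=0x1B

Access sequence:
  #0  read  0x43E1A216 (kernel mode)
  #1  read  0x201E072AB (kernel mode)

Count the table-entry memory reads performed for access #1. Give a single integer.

Trace:
#0 VA=0x43E1A216 (r,kernel):
  L0: frame=0x35 idx=1 entry=0x39007 [P=1 RW=1 US=1 PS=0]
  L1: frame=0x39 idx=31 entry=0x3A007 [P=1 RW=1 US=1 PS=0]
  L2: frame=0x3A idx=26 entry=0x3C007 [P=1 RW=1 US=1 PS=0]
  → PA=0x3C216  (3 entries read)
#1 VA=0x201E072AB (r,kernel):
  L0: frame=0x35 idx=8 entry=0x3D007 [P=1 RW=1 US=1 PS=0]
  L1: frame=0x3D idx=15 entry=0x3F007 [P=1 RW=1 US=1 PS=0]
  L2: frame=0x3F idx=7 entry=0x1B004 [P=0 RW=0 US=1 PS=0]
  ✗ PAGE_NOT_PRESENT  [3 reads]

Entries read for #1: 3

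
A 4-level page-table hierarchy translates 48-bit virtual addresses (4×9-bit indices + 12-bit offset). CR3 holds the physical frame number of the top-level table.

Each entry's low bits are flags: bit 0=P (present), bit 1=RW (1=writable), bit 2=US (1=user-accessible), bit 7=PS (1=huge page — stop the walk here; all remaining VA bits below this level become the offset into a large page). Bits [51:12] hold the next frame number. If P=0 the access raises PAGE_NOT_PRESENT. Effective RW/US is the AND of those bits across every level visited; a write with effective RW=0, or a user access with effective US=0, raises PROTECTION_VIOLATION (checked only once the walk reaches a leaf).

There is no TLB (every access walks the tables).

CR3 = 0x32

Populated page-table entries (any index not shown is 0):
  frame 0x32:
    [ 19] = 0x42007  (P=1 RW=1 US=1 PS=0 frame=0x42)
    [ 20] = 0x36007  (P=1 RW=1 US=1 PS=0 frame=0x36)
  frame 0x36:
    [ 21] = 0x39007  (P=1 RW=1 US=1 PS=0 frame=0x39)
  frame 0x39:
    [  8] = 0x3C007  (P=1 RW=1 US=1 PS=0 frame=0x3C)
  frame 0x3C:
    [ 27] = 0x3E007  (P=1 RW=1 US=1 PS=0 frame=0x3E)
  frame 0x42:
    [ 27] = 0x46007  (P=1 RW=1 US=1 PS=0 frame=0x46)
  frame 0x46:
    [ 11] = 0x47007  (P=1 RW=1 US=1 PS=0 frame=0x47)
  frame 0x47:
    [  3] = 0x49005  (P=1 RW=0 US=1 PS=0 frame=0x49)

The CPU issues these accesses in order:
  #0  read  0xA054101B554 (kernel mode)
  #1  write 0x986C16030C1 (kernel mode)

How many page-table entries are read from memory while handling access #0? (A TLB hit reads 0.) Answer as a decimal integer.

Trace:
#0 VA=0xA054101B554 (r,kernel):
  L0: frame=0x32 idx=20 entry=0x36007 [P=1 RW=1 US=1 PS=0]
  L1: frame=0x36 idx=21 entry=0x39007 [P=1 RW=1 US=1 PS=0]
  L2: frame=0x39 idx=8 entry=0x3C007 [P=1 RW=1 US=1 PS=0]
  L3: frame=0x3C idx=27 entry=0x3E007 [P=1 RW=1 US=1 PS=0]
  → PA=0x3E554  (4 entries read)
#1 VA=0x986C16030C1 (w,kernel):
  L0: frame=0x32 idx=19 entry=0x42007 [P=1 RW=1 US=1 PS=0]
  L1: frame=0x42 idx=27 entry=0x46007 [P=1 RW=1 US=1 PS=0]
  L2: frame=0x46 idx=11 entry=0x47007 [P=1 RW=1 US=1 PS=0]
  L3: frame=0x47 idx=3 entry=0x49005 [P=1 RW=0 US=1 PS=0]
  ⇒ fault: PROTECTION_VIOLATION  — 4 lookups

Entries read for #0: 4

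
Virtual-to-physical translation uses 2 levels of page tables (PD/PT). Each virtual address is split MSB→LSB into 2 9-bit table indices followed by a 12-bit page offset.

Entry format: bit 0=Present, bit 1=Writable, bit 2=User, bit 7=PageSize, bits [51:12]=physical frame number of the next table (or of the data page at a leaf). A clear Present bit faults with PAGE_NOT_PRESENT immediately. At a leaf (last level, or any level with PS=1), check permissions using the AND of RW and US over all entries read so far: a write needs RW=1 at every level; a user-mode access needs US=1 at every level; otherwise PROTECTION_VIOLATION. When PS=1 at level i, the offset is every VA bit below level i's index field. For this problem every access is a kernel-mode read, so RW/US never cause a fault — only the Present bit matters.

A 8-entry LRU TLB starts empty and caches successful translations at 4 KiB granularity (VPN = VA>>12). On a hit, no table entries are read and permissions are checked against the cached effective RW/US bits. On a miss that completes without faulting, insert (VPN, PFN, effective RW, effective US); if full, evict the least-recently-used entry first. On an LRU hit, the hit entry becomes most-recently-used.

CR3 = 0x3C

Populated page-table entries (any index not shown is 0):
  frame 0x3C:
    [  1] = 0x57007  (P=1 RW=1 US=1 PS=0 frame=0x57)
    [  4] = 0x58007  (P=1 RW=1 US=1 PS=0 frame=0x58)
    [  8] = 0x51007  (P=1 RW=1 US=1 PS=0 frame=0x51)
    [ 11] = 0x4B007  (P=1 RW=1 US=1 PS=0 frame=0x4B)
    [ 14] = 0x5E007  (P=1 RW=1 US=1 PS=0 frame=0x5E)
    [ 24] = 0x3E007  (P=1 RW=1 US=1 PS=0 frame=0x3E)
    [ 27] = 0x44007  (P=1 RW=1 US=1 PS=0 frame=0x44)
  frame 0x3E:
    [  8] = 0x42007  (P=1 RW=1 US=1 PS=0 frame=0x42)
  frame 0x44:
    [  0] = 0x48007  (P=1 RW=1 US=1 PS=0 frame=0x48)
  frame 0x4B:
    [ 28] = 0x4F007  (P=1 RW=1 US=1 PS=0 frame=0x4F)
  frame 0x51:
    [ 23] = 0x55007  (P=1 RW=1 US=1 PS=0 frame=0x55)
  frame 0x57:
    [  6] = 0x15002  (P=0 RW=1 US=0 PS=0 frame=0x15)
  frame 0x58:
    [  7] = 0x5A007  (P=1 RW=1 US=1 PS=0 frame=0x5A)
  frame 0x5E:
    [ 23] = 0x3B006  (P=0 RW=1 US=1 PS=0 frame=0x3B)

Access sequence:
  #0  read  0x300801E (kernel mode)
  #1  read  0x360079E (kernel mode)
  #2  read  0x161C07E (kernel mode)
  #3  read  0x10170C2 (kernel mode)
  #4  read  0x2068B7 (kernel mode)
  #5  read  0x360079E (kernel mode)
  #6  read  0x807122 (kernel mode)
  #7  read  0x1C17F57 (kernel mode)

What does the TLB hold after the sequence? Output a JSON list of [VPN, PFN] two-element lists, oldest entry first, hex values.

Trace:
#0 VA=0x300801E (r,kernel):
  L0: frame=0x3C idx=24 entry=0x3E007 [P=1 RW=1 US=1 PS=0]
  L1: frame=0x3E idx=8 entry=0x42007 [P=1 RW=1 US=1 PS=0]
  → PA=0x4201E  (2 entries read)
#1 VA=0x360079E (r,kernel):
  L0: frame=0x3C idx=27 entry=0x44007 [P=1 RW=1 US=1 PS=0]
  L1: frame=0x44 idx=0 entry=0x48007 [P=1 RW=1 US=1 PS=0]
  → PA=0x4879E  (2 entries read)
#2 VA=0x161C07E (r,kernel):
  L0: frame=0x3C idx=11 entry=0x4B007 [P=1 RW=1 US=1 PS=0]
  L1: frame=0x4B idx=28 entry=0x4F007 [P=1 RW=1 US=1 PS=0]
  → PA=0x4F07E  (2 entries read)
#3 VA=0x10170C2 (r,kernel):
  L0: frame=0x3C idx=8 entry=0x51007 [P=1 RW=1 US=1 PS=0]
  L1: frame=0x51 idx=23 entry=0x55007 [P=1 RW=1 US=1 PS=0]
  → PA=0x550C2  (2 entries read)
#4 VA=0x2068B7 (r,kernel):
  L0: frame=0x3C idx=1 entry=0x57007 [P=1 RW=1 US=1 PS=0]
  L1: frame=0x57 idx=6 entry=0x15002 [P=0 RW=1 US=0 PS=0]
  ⇒ fault: PAGE_NOT_PRESENT  — 2 lookups
#5 VA=0x360079E (r,kernel):
  TLB hit vpn=0x3600 → PA=0x4879E
#6 VA=0x807122 (r,kernel):
  L0: frame=0x3C idx=4 entry=0x58007 [P=1 RW=1 US=1 PS=0]
  L1: frame=0x58 idx=7 entry=0x5A007 [P=1 RW=1 US=1 PS=0]
  → PA=0x5A122  (2 entries read)
#7 VA=0x1C17F57 (r,kernel):
  L0: frame=0x3C idx=14 entry=0x5E007 [P=1 RW=1 US=1 PS=0]
  L1: frame=0x5E idx=23 entry=0x3B006 [P=0 RW=1 US=1 PS=0]
  ⇒ fault: PAGE_NOT_PRESENT  — 2 lookups

TLB: [["0x3008", "0x42"], ["0x161C", "0x4F"], ["0x1017", "0x55"], ["0x3600", "0x48"], ["0x807", "0x5A"]]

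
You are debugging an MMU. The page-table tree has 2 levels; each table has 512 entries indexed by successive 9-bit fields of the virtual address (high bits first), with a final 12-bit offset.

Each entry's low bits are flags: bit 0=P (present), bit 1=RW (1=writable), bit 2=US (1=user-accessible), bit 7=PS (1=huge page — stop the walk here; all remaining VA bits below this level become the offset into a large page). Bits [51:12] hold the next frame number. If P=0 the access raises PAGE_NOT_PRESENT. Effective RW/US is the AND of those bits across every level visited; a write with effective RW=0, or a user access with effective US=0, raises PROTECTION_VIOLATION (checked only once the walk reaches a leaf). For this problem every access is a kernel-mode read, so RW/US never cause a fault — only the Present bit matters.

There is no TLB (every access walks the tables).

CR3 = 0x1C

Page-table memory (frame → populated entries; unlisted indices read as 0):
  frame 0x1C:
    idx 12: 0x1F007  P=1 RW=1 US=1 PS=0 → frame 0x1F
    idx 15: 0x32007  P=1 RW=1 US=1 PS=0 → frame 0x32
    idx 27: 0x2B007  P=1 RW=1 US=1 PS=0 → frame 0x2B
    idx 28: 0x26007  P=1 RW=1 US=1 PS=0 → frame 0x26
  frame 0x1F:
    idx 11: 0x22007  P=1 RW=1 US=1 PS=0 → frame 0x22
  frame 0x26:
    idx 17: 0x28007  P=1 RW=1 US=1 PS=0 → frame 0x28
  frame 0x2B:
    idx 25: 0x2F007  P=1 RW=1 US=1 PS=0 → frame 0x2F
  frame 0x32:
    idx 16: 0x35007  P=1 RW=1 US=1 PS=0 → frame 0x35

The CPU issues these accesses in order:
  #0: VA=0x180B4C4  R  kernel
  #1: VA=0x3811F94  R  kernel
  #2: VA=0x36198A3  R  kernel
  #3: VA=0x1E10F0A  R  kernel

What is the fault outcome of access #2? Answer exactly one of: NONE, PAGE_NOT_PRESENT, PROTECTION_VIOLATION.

Trace:
#0 VA=0x180B4C4 (r,kernel):
  lvl0: tbl 0x1C, slot 12 ⇒ 0x1F007 (P1/RW1/US1/PS0)
  lvl1: tbl 0x1F, slot 11 ⇒ 0x22007 (P1/RW1/US1/PS0)
  → PA=0x224C4  (2 entries read)
#1 VA=0x3811F94 (r,kernel):
  lvl0: tbl 0x1C, slot 28 ⇒ 0x26007 (P1/RW1/US1/PS0)
  lvl1: tbl 0x26, slot 17 ⇒ 0x28007 (P1/RW1/US1/PS0)
  → PA=0x28F94  (2 entries read)
#2 VA=0x36198A3 (r,kernel):
  lvl0: tbl 0x1C, slot 27 ⇒ 0x2B007 (P1/RW1/US1/PS0)
  lvl1: tbl 0x2B, slot 25 ⇒ 0x2F007 (P1/RW1/US1/PS0)
  → PA=0x2F8A3  (2 entries read)
#3 VA=0x1E10F0A (r,kernel):
  lvl0: tbl 0x1C, slot 15 ⇒ 0x32007 (P1/RW1/US1/PS0)
  lvl1: tbl 0x32, slot 16 ⇒ 0x35007 (P1/RW1/US1/PS0)
  → PA=0x35F0A  (2 entries read)

Access #2 fault: NONE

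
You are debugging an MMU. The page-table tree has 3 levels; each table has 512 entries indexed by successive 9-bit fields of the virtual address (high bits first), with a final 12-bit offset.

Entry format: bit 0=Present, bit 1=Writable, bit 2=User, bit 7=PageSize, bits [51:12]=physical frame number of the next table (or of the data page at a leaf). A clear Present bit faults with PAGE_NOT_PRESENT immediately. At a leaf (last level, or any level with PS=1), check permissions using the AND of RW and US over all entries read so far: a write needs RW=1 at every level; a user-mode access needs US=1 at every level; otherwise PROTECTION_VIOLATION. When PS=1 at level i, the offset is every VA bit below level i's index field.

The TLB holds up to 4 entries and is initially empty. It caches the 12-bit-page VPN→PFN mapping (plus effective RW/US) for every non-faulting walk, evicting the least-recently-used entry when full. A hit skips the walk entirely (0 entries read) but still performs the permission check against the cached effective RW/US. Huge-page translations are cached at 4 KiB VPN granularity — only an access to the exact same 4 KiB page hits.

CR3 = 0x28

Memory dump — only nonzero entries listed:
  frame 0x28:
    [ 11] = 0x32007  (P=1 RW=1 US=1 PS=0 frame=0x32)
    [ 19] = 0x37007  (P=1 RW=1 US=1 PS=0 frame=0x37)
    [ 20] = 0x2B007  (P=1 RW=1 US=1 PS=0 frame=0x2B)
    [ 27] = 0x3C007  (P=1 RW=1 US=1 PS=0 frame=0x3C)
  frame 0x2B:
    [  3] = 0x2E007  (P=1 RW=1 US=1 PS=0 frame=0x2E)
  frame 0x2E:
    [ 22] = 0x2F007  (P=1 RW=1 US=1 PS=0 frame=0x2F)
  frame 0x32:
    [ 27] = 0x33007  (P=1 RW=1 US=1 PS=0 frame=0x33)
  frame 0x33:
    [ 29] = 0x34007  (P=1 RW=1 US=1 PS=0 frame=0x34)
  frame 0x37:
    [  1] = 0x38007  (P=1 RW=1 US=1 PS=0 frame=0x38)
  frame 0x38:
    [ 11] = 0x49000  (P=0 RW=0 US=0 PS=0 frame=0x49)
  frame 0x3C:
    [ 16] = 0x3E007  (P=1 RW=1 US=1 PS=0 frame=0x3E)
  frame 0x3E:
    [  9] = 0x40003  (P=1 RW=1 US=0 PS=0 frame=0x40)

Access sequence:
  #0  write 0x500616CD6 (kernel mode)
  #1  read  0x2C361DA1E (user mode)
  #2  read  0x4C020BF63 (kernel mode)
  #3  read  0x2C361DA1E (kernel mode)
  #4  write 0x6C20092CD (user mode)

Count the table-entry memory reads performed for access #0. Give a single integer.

Trace:
#0 VA=0x500616CD6 (w,kernel):
  L0 @0x28[20] → 0x2B007  P=1,RW=1,US=1,PS=0
  L1 @0x2B[3] → 0x2E007  P=1,RW=1,US=1,PS=0
  L2 @0x2E[22] → 0x2F007  P=1,RW=1,US=1,PS=0
  → PA=0x2FCD6  (3 entries read)
#1 VA=0x2C361DA1E (r,user):
  L0 @0x28[11] → 0x32007  P=1,RW=1,US=1,PS=0
  L1 @0x32[27] → 0x33007  P=1,RW=1,US=1,PS=0
  L2 @0x33[29] → 0x34007  P=1,RW=1,US=1,PS=0
  → PA=0x34A1E  (3 entries read)
#2 VA=0x4C020BF63 (r,kernel):
  L0 @0x28[19] → 0x37007  P=1,RW=1,US=1,PS=0
  L1 @0x37[1] → 0x38007  P=1,RW=1,US=1,PS=0
  L2 @0x38[11] → 0x49000  P=0,RW=0,US=0,PS=0
  → PAGE_NOT_PRESENT  (3 entries read)
#3 VA=0x2C361DA1E (r,kernel):
  TLB hit vpn=0x2C361D → PA=0x34A1E
#4 VA=0x6C20092CD (w,user):
  L0 @0x28[27] → 0x3C007  P=1,RW=1,US=1,PS=0
  L1 @0x3C[16] → 0x3E007  P=1,RW=1,US=1,PS=0
  L2 @0x3E[9] → 0x40003  P=1,RW=1,US=0,PS=0
  → PROTECTION_VIOLATION  (3 entries read)

Entries read for #0: 3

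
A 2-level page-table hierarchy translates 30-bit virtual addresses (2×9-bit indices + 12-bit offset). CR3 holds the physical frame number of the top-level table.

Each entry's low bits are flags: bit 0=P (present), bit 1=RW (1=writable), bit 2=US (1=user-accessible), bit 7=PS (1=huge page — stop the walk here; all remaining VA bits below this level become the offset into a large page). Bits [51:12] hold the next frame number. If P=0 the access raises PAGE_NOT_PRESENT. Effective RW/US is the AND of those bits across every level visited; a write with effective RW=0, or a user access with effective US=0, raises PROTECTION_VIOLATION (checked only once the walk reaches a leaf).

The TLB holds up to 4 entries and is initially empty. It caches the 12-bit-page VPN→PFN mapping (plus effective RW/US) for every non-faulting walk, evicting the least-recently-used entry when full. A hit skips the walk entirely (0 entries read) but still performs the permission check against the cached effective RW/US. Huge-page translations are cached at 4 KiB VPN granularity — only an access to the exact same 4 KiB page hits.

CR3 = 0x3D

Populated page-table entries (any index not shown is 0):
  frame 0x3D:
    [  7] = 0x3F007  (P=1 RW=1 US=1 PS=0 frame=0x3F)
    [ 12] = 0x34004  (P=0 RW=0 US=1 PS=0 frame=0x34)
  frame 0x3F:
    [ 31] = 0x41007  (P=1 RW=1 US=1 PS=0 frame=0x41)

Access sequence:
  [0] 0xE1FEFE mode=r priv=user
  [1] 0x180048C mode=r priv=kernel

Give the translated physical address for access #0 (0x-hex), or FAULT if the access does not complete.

Trace:
#0 VA=0xE1FEFE (r,user):
  L0 @0x3D[7] → 0x3F007  P=1,RW=1,US=1,PS=0
  L1 @0x3F[31] → 0x41007  P=1,RW=1,US=1,PS=0
  ✓ 0x41EFE  — 2 lookups
#1 VA=0x180048C (r,kernel):
  L0 @0x3D[12] → 0x34004  P=0,RW=0,US=1,PS=0
  → PAGE_NOT_PRESENT  (1 entries read)

Access #0 PA: 0x41EFE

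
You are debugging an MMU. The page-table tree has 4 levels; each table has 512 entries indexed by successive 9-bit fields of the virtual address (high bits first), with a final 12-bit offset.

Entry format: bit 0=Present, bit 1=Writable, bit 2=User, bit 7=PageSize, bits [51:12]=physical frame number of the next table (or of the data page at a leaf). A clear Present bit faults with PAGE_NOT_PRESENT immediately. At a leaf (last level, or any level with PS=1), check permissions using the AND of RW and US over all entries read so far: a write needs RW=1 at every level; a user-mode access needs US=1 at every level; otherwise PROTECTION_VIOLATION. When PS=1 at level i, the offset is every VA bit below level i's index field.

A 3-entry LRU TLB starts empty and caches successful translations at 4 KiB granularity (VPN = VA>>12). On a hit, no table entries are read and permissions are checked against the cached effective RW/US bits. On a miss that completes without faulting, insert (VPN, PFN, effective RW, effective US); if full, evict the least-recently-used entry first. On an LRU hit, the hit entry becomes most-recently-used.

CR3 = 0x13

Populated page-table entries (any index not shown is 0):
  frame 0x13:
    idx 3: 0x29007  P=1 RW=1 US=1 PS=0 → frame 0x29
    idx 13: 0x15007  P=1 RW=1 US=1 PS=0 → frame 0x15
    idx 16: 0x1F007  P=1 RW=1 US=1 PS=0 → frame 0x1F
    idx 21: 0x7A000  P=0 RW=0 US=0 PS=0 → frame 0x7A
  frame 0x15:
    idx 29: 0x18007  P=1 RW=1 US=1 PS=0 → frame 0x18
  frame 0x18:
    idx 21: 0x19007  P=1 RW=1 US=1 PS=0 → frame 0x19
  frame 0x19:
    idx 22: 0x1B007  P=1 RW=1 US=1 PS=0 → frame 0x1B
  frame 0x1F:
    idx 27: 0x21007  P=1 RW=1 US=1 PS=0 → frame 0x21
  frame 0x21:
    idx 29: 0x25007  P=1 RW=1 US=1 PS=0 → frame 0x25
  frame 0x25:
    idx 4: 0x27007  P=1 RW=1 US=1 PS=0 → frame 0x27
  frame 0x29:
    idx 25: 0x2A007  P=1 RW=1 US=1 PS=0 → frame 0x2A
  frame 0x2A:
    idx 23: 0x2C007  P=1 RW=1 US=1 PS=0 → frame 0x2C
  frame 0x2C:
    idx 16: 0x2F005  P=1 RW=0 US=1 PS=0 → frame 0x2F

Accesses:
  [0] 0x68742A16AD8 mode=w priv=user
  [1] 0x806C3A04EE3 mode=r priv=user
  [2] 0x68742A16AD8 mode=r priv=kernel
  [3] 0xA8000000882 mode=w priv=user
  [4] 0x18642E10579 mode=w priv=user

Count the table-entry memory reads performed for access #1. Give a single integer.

Trace:
#0 VA=0x68742A16AD8 (w,user):
  [0] read 0x13 idx=13: raw=0x15007 flags P=1 W=1 U=1 S=0
  [1] read 0x15 idx=29: raw=0x18007 flags P=1 W=1 U=1 S=0
  [2] read 0x18 idx=21: raw=0x19007 flags P=1 W=1 U=1 S=0
  [3] read 0x19 idx=22: raw=0x1B007 flags P=1 W=1 U=1 S=0
  ⇒ phys 0x1BAD8  [4 reads]
#1 VA=0x806C3A04EE3 (r,user):
  [0] read 0x13 idx=16: raw=0x1F007 flags P=1 W=1 U=1 S=0
  [1] read 0x1F idx=27: raw=0x21007 flags P=1 W=1 U=1 S=0
  [2] read 0x21 idx=29: raw=0x25007 flags P=1 W=1 U=1 S=0
  [3] read 0x25 idx=4: raw=0x27007 flags P=1 W=1 U=1 S=0
  ⇒ phys 0x27EE3  [4 reads]
#2 VA=0x68742A16AD8 (r,kernel):
  TLB hit vpn=0x68742A16 → PA=0x1BAD8
#3 VA=0xA8000000882 (w,user):
  [0] read 0x13 idx=21: raw=0x7A000 flags P=0 W=0 U=0 S=0
  ✗ PAGE_NOT_PRESENT  [1 reads]
#4 VA=0x18642E10579 (w,user):
  [0] read 0x13 idx=3: raw=0x29007 flags P=1 W=1 U=1 S=0
  [1] read 0x29 idx=25: raw=0x2A007 flags P=1 W=1 U=1 S=0
  [2] read 0x2A idx=23: raw=0x2C007 flags P=1 W=1 U=1 S=0
  [3] read 0x2C idx=16: raw=0x2F005 flags P=1 W=0 U=1 S=0
  ✗ PROTECTION_VIOLATION  [4 reads]

Entries read for #1: 4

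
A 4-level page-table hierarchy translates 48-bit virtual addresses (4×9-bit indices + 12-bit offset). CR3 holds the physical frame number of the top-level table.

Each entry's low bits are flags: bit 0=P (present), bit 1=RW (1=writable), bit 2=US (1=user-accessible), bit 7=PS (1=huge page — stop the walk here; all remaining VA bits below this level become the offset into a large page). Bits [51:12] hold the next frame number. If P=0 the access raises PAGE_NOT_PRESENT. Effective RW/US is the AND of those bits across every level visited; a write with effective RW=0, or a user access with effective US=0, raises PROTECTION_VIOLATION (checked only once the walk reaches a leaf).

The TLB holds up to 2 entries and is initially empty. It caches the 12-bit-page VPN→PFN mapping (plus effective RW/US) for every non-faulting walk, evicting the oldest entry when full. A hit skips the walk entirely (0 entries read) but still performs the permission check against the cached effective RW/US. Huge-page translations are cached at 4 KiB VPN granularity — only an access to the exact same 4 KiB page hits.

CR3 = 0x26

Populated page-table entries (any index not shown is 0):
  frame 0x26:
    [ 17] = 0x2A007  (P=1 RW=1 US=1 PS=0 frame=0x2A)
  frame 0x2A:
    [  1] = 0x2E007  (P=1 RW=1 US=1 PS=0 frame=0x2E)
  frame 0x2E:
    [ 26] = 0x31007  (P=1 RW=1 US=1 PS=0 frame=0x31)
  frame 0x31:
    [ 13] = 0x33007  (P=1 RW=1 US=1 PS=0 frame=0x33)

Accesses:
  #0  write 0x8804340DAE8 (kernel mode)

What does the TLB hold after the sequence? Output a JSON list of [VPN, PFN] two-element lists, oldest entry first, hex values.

Trace:
#0 VA=0x8804340DAE8 (w,kernel):
  L0: frame=0x26 idx=17 entry=0x2A007 [P=1 RW=1 US=1 PS=0]
  L1: frame=0x2A idx=1 entry=0x2E007 [P=1 RW=1 US=1 PS=0]
  L2: frame=0x2E idx=26 entry=0x31007 [P=1 RW=1 US=1 PS=0]
  L3: frame=0x31 idx=13 entry=0x33007 [P=1 RW=1 US=1 PS=0]
  → PA=0x33AE8  (4 entries read)

TLB: [["0x8804340D", "0x33"]]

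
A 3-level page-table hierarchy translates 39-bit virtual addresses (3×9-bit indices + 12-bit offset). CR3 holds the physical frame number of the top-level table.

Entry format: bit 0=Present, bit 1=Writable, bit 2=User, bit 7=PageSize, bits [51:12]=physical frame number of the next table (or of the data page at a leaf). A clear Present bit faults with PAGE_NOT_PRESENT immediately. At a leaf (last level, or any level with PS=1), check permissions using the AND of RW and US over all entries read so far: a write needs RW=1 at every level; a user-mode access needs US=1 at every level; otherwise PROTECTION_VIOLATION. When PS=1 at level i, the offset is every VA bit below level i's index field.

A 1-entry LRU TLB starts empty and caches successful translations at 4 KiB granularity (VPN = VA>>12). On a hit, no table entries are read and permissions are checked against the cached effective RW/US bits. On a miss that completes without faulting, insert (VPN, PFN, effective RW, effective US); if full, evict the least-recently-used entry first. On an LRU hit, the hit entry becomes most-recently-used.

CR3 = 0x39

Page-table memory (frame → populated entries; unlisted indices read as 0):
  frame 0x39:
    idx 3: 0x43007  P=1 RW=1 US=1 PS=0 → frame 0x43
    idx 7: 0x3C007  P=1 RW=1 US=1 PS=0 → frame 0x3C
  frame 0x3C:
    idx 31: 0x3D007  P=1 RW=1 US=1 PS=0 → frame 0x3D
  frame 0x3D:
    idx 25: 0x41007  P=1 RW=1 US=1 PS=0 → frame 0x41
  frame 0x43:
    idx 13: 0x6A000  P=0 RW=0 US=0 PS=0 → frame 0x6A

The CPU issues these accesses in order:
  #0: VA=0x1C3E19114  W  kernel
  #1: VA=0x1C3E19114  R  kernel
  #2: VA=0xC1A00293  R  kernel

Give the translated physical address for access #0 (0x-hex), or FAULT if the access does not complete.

Walk each access:
#0 VA=0x1C3E19114 (w,kernel):
  [0] read 0x39 idx=7: raw=0x3C007 flags P=1 W=1 U=1 S=0
  [1] read 0x3C idx=31: raw=0x3D007 flags P=1 W=1 U=1 S=0
  [2] read 0x3D idx=25: raw=0x41007 flags P=1 W=1 U=1 S=0
  ⇒ phys 0x41114  [3 reads]
#1 VA=0x1C3E19114 (r,kernel):
  TLB hit vpn=0x1C3E19 → PA=0x41114
#2 VA=0xC1A00293 (r,kernel):
  [0] read 0x39 idx=3: raw=0x43007 flags P=1 W=1 U=1 S=0
  [1] read 0x43 idx=13: raw=0x6A000 flags P=0 W=0 U=0 S=0
  ⇒ fault: PAGE_NOT_PRESENT  — 2 lookups

Access #0 PA: 0x41114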